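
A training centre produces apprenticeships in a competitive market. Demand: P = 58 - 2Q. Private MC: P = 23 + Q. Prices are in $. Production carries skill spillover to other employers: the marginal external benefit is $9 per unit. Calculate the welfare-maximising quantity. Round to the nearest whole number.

Q* = 15

Social marginal cost = private MC − MEB = 14 + Q.
Set SMC = demand: 14 + Q = 58 - 2Q → Q* = 14.6667.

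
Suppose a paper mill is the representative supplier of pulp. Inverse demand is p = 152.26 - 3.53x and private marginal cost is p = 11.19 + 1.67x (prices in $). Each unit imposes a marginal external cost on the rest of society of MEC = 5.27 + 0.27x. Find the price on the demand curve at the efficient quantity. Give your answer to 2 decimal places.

P = $64.62

Social marginal cost = private MC + MEC = 16.46 + 1.94x.
Set SMC = demand: 16.46 + 1.94x = 152.26 - 3.53x → x* = 24.8263.
Consumer price on the demand curve at x*: 152.26 − 3.53×24.8263 = 64.6232.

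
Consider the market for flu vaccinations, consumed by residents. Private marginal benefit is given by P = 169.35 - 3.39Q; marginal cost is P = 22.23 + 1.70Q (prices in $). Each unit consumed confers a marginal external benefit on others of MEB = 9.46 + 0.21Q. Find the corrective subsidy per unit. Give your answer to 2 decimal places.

Social marginal benefit = demand + MEB = 178.81 - 3.18Q.
Set SMB = MC: 178.81 - 3.18Q = 22.23 + 1.70Q → Q* = 32.0861.
The Pigouvian subsidy equals MEB at Q*: 9.46 + 0.21×32.0861 = 16.1981.

subsidy = $16.20 per unit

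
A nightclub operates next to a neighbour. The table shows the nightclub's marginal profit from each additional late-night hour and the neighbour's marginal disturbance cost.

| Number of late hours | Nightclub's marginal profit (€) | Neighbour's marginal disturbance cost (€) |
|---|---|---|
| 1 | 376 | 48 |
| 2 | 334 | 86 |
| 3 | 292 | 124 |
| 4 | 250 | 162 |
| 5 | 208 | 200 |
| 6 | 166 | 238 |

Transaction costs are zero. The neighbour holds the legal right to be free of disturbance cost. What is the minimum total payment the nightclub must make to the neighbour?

€620

Efficient level: marginal profit ≥ marginal disturbance cost through level 5, so k* = 5.
With the neighbour holding the right, the nightclub must at least compensate total damage at k*: 48 + 86 + 124 + 162 + 200 = 620.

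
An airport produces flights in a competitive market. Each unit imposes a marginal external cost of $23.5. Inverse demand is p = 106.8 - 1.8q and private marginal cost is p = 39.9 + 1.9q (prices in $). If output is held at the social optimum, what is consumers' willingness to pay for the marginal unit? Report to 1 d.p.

P = $85.7

Social marginal cost = private MC + MEC = 63.4 + 1.9q.
Set SMC = demand: 63.4 + 1.9q = 106.8 - 1.8q → q* = 11.7297.
Consumer price on the demand curve at q*: 106.8 − 1.8×11.7297 = 85.6865.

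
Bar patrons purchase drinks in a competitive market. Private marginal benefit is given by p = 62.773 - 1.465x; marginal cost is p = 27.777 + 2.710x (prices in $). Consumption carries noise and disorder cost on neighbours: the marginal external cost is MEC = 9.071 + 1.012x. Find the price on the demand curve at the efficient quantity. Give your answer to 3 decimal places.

Social marginal benefit = demand − MEC = 53.702 - 2.477x.
Set SMB = MC: 53.702 - 2.477x = 27.777 + 2.710x → x* = 4.9981.
Consumer price on the demand curve at x*: 62.773 − 1.465×4.9981 = 55.4508.

P = $55.451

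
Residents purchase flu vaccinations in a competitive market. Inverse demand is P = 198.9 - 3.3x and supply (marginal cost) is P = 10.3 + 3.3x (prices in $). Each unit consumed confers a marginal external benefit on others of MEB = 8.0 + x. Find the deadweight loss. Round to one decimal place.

Market equilibrium (private): 10.3 + 3.3x = 198.9 - 3.3x → x_m = 28.5758.
Social marginal benefit = demand + MEB = 206.9 - 2.3x.
Set SMB = MC: 206.9 - 2.3x = 10.3 + 3.3x → x* = 35.1071.
Between x* and x_m the wedge SMB − MC runs linearly from 0 to MEB(x_m), so the loss is a triangle.
DWL = ½ × 6.5313 × 36.5758 = 119.4438.

DWL = $119.4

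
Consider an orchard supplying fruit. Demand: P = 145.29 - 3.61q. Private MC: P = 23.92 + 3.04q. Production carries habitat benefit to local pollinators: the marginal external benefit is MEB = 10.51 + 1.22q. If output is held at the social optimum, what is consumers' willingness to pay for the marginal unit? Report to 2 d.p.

Social marginal cost = private MC − MEB = 13.41 + 1.82q.
Set SMC = demand: 13.41 + 1.82q = 145.29 - 3.61q → q* = 24.2873.
Consumer price on the demand curve at q*: 145.29 − 3.61×24.2873 = 57.6128.

P = 57.61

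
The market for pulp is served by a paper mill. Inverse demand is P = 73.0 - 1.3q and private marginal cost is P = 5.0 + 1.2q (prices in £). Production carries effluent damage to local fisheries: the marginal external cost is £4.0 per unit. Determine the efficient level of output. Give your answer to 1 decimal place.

q* = 25.6

Social marginal cost = private MC + MEC = 9.0 + 1.2q.
Set SMC = demand: 9.0 + 1.2q = 73.0 - 1.3q → q* = 25.6000.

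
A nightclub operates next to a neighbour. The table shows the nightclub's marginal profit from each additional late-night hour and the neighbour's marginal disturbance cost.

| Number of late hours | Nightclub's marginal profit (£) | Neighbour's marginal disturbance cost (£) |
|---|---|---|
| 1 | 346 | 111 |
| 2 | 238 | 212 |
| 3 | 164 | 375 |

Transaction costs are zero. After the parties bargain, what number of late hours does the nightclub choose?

2

Bargaining reaches the level where marginal profit last exceeds marginal disturbance cost.
That holds through level 2 (238 ≥ 212) but not at 3 (164 < 375).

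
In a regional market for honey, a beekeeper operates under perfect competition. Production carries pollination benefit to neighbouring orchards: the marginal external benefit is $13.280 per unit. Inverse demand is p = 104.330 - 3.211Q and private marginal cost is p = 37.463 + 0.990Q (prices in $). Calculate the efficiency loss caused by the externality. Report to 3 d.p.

Market equilibrium (private): 37.463 + 0.990Q = 104.330 - 3.211Q → Q_m = 15.9169.
Social marginal cost = private MC − MEB = 24.183 + 0.990Q.
Set SMC = demand: 24.183 + 0.990Q = 104.330 - 3.211Q → Q* = 19.0781.
Between Q* and Q_m the wedge demand − SMC runs linearly from 0 to MEB(Q_m), so the loss is a triangle.
DWL = ½ × 3.1612 × 13.2800 = 20.9904.

DWL = $20.990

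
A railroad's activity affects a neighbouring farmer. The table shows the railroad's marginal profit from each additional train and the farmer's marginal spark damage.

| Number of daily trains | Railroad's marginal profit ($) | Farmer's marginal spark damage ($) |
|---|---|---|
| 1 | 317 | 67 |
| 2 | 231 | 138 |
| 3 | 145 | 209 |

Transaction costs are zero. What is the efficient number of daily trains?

2

Bargaining reaches the level where marginal profit last exceeds marginal spark damage.
That holds through level 2 (231 ≥ 138) but not at 3 (145 < 209).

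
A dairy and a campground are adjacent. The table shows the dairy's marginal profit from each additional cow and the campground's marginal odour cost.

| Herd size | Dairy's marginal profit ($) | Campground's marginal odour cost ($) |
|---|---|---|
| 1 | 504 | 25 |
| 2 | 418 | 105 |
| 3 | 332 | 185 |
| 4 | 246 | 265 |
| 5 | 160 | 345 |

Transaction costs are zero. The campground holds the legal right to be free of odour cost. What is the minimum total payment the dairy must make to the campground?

$315

Efficient level: marginal profit ≥ marginal odour cost through level 3, so k* = 3.
With the campground holding the right, the dairy must at least compensate total damage at k*: 25 + 105 + 185 = 315.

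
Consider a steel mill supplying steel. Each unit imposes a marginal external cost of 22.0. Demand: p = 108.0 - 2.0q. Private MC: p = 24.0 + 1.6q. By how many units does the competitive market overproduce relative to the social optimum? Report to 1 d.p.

Market equilibrium (private): 24.0 + 1.6q = 108.0 - 2.0q → q_m = 23.3333.
Social marginal cost = private MC + MEC = 46.0 + 1.6q.
Set SMC = demand: 46.0 + 1.6q = 108.0 - 2.0q → q* = 17.2222.
Gap = |23.3333 − 17.2222| = 6.1111.

6.1 units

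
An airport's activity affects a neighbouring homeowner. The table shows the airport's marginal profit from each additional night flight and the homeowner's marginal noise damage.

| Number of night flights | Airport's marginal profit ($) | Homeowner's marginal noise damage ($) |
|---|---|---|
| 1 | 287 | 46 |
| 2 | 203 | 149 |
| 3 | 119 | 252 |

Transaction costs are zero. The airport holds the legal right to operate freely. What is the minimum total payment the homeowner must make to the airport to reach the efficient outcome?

Left alone the airport would choose level 3 (marginal profit stays positive).
Efficient level: k* = 2 (marginal profit ≥ marginal noise damage through 2).
The homeowner must at least cover the airport's forgone profit from cutting 3→2: 119 = 119.

$119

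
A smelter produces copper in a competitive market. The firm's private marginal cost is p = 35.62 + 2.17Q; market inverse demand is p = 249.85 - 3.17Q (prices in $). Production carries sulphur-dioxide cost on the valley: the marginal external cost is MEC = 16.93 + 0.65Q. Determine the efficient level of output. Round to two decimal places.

Q* = 32.94

Social marginal cost = private MC + MEC = 52.55 + 2.82Q.
Set SMC = demand: 52.55 + 2.82Q = 249.85 - 3.17Q → Q* = 32.9382.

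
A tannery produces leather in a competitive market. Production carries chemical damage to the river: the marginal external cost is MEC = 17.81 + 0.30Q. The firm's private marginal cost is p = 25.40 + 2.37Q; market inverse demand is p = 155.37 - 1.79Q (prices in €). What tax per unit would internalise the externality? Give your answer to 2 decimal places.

Social marginal cost = private MC + MEC = 43.21 + 2.67Q.
Set SMC = demand: 43.21 + 2.67Q = 155.37 - 1.79Q → Q* = 25.1480.
The Pigouvian tax equals MEC at Q*: 17.81 + 0.30×25.1480 = 25.3544.

tax = €25.35 per unit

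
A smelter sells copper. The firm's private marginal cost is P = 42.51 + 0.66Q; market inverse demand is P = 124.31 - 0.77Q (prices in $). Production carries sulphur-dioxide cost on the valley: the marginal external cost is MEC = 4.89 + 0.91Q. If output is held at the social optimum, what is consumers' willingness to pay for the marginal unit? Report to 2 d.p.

Social marginal cost = private MC + MEC = 47.40 + 1.57Q.
Set SMC = demand: 47.40 + 1.57Q = 124.31 - 0.77Q → Q* = 32.8675.
Consumer price on the demand curve at Q*: 124.31 − 0.77×32.8675 = 99.0020.

P = $99.00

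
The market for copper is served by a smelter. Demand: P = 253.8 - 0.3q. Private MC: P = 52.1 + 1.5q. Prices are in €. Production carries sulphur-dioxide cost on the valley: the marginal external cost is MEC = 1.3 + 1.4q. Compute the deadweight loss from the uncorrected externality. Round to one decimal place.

Market equilibrium (private): 52.1 + 1.5q = 253.8 - 0.3q → q_m = 112.0556.
Social marginal cost = private MC + MEC = 53.4 + 2.9q.
Set SMC = demand: 53.4 + 2.9q = 253.8 - 0.3q → q* = 62.6250.
The welfare-loss triangle has base |q_m − q*| and height MEC(q_m) (the vertical gap between SMC and demand is zero at q* and MEC at q_m).
DWL = ½ × 49.4306 × 158.1778 = 3909.4118.

DWL = €3909.4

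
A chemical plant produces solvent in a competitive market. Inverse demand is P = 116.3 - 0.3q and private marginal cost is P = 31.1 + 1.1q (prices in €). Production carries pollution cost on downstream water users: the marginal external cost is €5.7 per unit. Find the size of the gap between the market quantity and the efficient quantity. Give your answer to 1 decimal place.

Market equilibrium (private): 31.1 + 1.1q = 116.3 - 0.3q → q_m = 60.8571.
Social marginal cost = private MC + MEC = 36.8 + 1.1q.
Set SMC = demand: 36.8 + 1.1q = 116.3 - 0.3q → q* = 56.7857.
Gap = |60.8571 − 56.7857| = 4.0714.

4.1 units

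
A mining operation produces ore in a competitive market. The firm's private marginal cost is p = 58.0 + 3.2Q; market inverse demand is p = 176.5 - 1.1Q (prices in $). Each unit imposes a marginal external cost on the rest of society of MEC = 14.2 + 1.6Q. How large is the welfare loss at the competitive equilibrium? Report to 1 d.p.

Market equilibrium (private): 58.0 + 3.2Q = 176.5 - 1.1Q → Q_m = 27.5581.
Social marginal cost = private MC + MEC = 72.2 + 4.8Q.
Set SMC = demand: 72.2 + 4.8Q = 176.5 - 1.1Q → Q* = 17.6780.
The loss is the area between SMC and demand from Q* to Q_m; with linear curves that's a triangle of height MEC(Q_m).
DWL = ½ × 9.8801 × 58.2930 = 287.9703.

DWL = $288.0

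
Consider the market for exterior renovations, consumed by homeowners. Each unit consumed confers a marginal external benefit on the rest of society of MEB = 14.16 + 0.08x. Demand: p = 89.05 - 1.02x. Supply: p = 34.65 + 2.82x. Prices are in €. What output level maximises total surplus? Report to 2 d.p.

Social marginal benefit = demand + MEB = 103.21 - 0.94x.
Set SMB = MC: 103.21 - 0.94x = 34.65 + 2.82x → x* = 18.2340.

x* = 18.23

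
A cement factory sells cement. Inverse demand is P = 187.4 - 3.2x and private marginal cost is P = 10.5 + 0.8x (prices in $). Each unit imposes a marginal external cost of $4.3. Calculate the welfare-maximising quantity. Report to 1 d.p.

Social marginal cost = private MC + MEC = 14.8 + 0.8x.
Set SMC = demand: 14.8 + 0.8x = 187.4 - 3.2x → x* = 43.1500.

x* = 43.2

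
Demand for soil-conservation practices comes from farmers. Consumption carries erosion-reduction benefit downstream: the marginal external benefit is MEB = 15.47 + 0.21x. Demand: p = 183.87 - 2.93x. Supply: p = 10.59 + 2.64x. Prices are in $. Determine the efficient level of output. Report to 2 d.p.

Social marginal benefit = demand + MEB = 199.34 - 2.72x.
Set SMB = MC: 199.34 - 2.72x = 10.59 + 2.64x → x* = 35.2146.

x* = 35.21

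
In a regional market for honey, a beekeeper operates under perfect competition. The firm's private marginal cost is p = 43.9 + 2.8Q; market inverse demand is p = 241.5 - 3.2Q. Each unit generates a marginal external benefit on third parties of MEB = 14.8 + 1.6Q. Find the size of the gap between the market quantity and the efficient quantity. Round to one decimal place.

15.3 units

Market equilibrium (private): 43.9 + 2.8Q = 241.5 - 3.2Q → Q_m = 32.9333.
Social marginal cost = private MC − MEB = 29.1 + 1.2Q.
Set SMC = demand: 29.1 + 1.2Q = 241.5 - 3.2Q → Q* = 48.2727.
Gap = |32.9333 − 48.2727| = 15.3394.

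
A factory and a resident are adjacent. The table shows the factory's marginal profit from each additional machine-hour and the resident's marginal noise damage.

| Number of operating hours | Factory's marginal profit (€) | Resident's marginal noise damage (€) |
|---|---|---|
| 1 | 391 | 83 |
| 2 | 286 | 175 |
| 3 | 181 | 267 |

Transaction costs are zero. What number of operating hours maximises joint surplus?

2

Bargaining reaches the level where marginal profit last exceeds marginal noise damage.
That holds through level 2 (286 ≥ 175) but not at 3 (181 < 267).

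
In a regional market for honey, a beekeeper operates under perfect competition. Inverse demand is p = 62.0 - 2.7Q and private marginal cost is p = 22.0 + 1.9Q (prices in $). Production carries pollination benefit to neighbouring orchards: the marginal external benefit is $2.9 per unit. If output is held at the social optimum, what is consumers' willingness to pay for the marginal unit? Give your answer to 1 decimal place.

P = $36.8

Social marginal cost = private MC − MEB = 19.1 + 1.9Q.
Set SMC = demand: 19.1 + 1.9Q = 62.0 - 2.7Q → Q* = 9.3261.
Consumer price on the demand curve at Q*: 62.0 − 2.7×9.3261 = 36.8195.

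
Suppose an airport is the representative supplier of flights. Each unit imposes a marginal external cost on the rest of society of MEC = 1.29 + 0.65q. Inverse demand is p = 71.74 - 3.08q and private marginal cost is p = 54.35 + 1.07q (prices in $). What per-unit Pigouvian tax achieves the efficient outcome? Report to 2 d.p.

Social marginal cost = private MC + MEC = 55.64 + 1.72q.
Set SMC = demand: 55.64 + 1.72q = 71.74 - 3.08q → q* = 3.3542.
The Pigouvian tax equals MEC at q*: 1.29 + 0.65×3.3542 = 3.4702.

tax = $3.47 per unit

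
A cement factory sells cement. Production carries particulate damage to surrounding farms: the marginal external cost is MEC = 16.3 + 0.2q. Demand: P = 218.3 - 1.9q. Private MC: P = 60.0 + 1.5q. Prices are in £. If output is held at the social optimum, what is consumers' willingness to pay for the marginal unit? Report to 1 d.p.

Social marginal cost = private MC + MEC = 76.3 + 1.7q.
Set SMC = demand: 76.3 + 1.7q = 218.3 - 1.9q → q* = 39.4444.
Consumer price on the demand curve at q*: 218.3 − 1.9×39.4444 = 143.3556.

P = £143.4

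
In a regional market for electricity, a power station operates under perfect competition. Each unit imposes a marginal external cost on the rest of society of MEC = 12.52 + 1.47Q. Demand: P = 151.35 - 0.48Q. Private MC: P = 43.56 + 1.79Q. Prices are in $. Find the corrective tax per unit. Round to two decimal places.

tax = $49.97 per unit

Social marginal cost = private MC + MEC = 56.08 + 3.26Q.
Set SMC = demand: 56.08 + 3.26Q = 151.35 - 0.48Q → Q* = 25.4733.
The Pigouvian tax equals MEC at Q*: 12.52 + 1.47×25.4733 = 49.9658.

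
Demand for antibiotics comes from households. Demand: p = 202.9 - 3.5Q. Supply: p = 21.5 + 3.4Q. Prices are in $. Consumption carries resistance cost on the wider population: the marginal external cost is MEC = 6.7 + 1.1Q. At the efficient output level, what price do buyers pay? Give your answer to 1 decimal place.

P = $126.5

Social marginal benefit = demand − MEC = 196.2 - 4.6Q.
Set SMB = MC: 196.2 - 4.6Q = 21.5 + 3.4Q → Q* = 21.8375.
Consumer price on the demand curve at Q*: 202.9 − 3.5×21.8375 = 126.4688.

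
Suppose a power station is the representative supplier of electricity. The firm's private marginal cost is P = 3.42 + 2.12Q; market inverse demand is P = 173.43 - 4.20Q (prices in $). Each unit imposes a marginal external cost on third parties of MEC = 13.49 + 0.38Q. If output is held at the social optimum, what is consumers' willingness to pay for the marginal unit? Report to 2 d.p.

P = $75.31

Social marginal cost = private MC + MEC = 16.91 + 2.50Q.
Set SMC = demand: 16.91 + 2.50Q = 173.43 - 4.20Q → Q* = 23.3612.
Consumer price on the demand curve at Q*: 173.43 − 4.20×23.3612 = 75.3130.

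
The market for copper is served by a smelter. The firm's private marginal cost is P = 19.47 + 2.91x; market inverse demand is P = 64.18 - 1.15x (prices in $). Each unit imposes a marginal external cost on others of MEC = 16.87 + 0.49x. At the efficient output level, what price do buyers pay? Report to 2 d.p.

P = $57.14

Social marginal cost = private MC + MEC = 36.34 + 3.40x.
Set SMC = demand: 36.34 + 3.40x = 64.18 - 1.15x → x* = 6.1187.
Consumer price on the demand curve at x*: 64.18 − 1.15×6.1187 = 57.1435.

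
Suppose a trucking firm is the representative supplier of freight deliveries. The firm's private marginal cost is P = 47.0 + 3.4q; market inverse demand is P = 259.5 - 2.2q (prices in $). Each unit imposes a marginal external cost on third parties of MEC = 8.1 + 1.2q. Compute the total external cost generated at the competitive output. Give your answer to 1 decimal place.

$1171.3

Market equilibrium (private): 47.0 + 3.4q = 259.5 - 2.2q → q_m = 37.9464.
Total external cost = ∫₀^{q_m} (8.1 + 1.2q) dq = 8.1×37.9464 + ½×1.2×37.9464² = 1171.3234.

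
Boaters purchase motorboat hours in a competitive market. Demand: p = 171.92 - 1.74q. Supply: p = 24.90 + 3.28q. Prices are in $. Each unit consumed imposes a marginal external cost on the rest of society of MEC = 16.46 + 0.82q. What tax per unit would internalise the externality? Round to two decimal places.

tax = $34.79 per unit

Social marginal benefit = demand − MEC = 155.46 - 2.56q.
Set SMB = MC: 155.46 - 2.56q = 24.90 + 3.28q → q* = 22.3562.
The Pigouvian tax equals MEC at q*: 16.46 + 0.82×22.3562 = 34.7921.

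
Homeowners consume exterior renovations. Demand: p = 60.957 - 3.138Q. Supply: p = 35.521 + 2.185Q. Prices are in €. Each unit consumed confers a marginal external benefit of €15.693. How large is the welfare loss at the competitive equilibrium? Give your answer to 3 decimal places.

DWL = €23.133

Market equilibrium (private): 35.521 + 2.185Q = 60.957 - 3.138Q → Q_m = 4.7785.
Social marginal benefit = demand + MEB = 76.650 - 3.138Q.
Set SMB = MC: 76.650 - 3.138Q = 35.521 + 2.185Q → Q* = 7.7267.
The welfare-loss triangle has base |Q_m − Q*| and height MEB(Q_m) (the vertical gap between SMB and MC is zero at Q* and MEB at Q_m).
DWL = ½ × 2.9482 × 15.6930 = 23.1331.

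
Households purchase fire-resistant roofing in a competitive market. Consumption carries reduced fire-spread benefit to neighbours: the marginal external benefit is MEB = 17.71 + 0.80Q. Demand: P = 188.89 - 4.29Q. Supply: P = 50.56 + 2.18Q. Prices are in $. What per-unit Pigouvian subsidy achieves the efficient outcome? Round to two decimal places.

Social marginal benefit = demand + MEB = 206.60 - 3.49Q.
Set SMB = MC: 206.60 - 3.49Q = 50.56 + 2.18Q → Q* = 27.5203.
The Pigouvian subsidy equals MEB at Q*: 17.71 + 0.80×27.5203 = 39.7262.

subsidy = $39.73 per unit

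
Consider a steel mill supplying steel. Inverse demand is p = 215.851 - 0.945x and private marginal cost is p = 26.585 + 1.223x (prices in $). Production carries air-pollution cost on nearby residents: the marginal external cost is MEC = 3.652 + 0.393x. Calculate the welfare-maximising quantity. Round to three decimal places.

x* = 72.477

Social marginal cost = private MC + MEC = 30.237 + 1.616x.
Set SMC = demand: 30.237 + 1.616x = 215.851 - 0.945x → x* = 72.4772.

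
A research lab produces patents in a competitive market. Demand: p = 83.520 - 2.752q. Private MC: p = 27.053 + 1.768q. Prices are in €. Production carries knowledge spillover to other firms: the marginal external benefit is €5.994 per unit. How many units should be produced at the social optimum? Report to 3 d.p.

Social marginal cost = private MC − MEB = 21.059 + 1.768q.
Set SMC = demand: 21.059 + 1.768q = 83.520 - 2.752q → q* = 13.8188.

q* = 13.819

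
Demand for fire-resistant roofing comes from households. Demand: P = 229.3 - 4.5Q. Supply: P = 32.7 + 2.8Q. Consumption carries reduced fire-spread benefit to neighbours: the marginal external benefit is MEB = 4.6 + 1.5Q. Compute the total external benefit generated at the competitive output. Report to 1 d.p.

667.9

Market equilibrium (private): 32.7 + 2.8Q = 229.3 - 4.5Q → Q_m = 26.9315.
Total external benefit = ∫₀^{Q_m} (4.6 + 1.5Q) dQ = 4.6×26.9315 + ½×1.5×26.9315² = 667.8642.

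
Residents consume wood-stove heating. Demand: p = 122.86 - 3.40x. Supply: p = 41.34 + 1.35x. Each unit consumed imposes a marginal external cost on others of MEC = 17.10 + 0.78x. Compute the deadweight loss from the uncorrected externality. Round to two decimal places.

Market equilibrium (private): 41.34 + 1.35x = 122.86 - 3.40x → x_m = 17.1621.
Social marginal benefit = demand − MEC = 105.76 - 4.18x.
Set SMB = MC: 105.76 - 4.18x = 41.34 + 1.35x → x* = 11.6492.
The welfare-loss triangle has base |x_m − x*| and height MEC(x_m) (the vertical gap between SMB and MC is zero at x* and MEC at x_m).
DWL = ½ × 5.5129 × 30.4864 = 84.0342.

DWL = 84.03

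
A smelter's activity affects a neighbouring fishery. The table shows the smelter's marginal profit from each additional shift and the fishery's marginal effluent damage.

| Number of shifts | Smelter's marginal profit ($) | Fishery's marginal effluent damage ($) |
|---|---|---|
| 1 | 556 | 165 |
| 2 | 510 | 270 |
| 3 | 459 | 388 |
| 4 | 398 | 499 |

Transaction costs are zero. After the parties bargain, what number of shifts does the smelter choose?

3

Bargaining reaches the level where marginal profit last exceeds marginal effluent damage.
That holds through level 3 (459 ≥ 388) but not at 4 (398 < 499).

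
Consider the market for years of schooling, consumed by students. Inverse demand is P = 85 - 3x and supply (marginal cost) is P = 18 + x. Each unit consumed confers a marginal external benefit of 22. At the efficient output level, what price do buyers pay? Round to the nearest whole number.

P = 18

Social marginal benefit = demand + MEB = 107 - 3x.
Set SMB = MC: 107 - 3x = 18 + x → x* = 22.2500.
Consumer price on the demand curve at x*: 85 − 3×22.2500 = 18.2500.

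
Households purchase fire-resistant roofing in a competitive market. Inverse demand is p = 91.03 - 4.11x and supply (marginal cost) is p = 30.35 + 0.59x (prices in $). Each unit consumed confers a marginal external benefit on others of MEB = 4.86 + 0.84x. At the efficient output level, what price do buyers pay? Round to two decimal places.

P = $21.25

Social marginal benefit = demand + MEB = 95.89 - 3.27x.
Set SMB = MC: 95.89 - 3.27x = 30.35 + 0.59x → x* = 16.9793.
Consumer price on the demand curve at x*: 91.03 − 4.11×16.9793 = 21.2451.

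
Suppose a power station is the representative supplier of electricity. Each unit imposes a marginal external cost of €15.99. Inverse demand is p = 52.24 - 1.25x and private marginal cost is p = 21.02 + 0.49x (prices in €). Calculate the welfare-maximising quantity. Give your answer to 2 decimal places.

x* = 8.75

Social marginal cost = private MC + MEC = 37.01 + 0.49x.
Set SMC = demand: 37.01 + 0.49x = 52.24 - 1.25x → x* = 8.7529.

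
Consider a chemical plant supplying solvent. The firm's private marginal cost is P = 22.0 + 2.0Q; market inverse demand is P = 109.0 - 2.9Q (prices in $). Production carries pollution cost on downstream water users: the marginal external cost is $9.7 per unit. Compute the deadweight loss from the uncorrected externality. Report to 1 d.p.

DWL = $9.6

Market equilibrium (private): 22.0 + 2.0Q = 109.0 - 2.9Q → Q_m = 17.7551.
Social marginal cost = private MC + MEC = 31.7 + 2.0Q.
Set SMC = demand: 31.7 + 2.0Q = 109.0 - 2.9Q → Q* = 15.7755.
Between Q* and Q_m the wedge SMC − demand runs linearly from 0 to MEC(Q_m), so the loss is a triangle.
DWL = ½ × 1.9796 × 9.7000 = 9.6011.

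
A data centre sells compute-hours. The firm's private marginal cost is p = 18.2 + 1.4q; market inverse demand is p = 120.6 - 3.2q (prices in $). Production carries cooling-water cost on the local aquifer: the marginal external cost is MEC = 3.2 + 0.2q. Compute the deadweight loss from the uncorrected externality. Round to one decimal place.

Market equilibrium (private): 18.2 + 1.4q = 120.6 - 3.2q → q_m = 22.2609.
Social marginal cost = private MC + MEC = 21.4 + 1.6q.
Set SMC = demand: 21.4 + 1.6q = 120.6 - 3.2q → q* = 20.6667.
The loss is the area between SMC and demand from q* to q_m; with linear curves that's a triangle of height MEC(q_m).
DWL = ½ × 1.5942 × 7.6522 = 6.0996.

DWL = $6.1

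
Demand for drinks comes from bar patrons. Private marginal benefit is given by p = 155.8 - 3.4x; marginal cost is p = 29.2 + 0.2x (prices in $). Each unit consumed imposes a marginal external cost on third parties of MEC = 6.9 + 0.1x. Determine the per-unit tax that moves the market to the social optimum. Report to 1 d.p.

tax = $10.1 per unit

Social marginal benefit = demand − MEC = 148.9 - 3.5x.
Set SMB = MC: 148.9 - 3.5x = 29.2 + 0.2x → x* = 32.3514.
The Pigouvian tax equals MEC at x*: 6.9 + 0.1×32.3514 = 10.1351.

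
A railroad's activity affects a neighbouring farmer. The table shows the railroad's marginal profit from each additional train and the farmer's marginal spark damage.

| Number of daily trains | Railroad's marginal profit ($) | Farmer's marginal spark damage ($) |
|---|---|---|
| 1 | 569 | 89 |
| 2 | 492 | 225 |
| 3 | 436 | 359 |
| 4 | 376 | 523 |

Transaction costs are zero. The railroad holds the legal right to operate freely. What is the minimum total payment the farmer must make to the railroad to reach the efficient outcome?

$376

Left alone the railroad would choose level 4 (marginal profit stays positive).
Efficient level: k* = 3 (marginal profit ≥ marginal spark damage through 3).
The farmer must at least cover the railroad's forgone profit from cutting 4→3: 376 = 376.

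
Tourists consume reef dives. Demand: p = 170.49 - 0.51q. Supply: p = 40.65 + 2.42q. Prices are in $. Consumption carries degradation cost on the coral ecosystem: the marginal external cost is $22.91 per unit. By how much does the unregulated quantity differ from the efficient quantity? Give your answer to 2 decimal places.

7.82 units

Market equilibrium (private): 40.65 + 2.42q = 170.49 - 0.51q → q_m = 44.3140.
Social marginal benefit = demand − MEC = 147.58 - 0.51q.
Set SMB = MC: 147.58 - 0.51q = 40.65 + 2.42q → q* = 36.4949.
Gap = |44.3140 − 36.4949| = 7.8191.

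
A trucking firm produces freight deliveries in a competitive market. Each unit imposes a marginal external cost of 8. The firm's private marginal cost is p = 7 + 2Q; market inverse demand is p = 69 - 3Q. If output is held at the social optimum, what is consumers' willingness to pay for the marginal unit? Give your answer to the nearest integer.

P = 37

Social marginal cost = private MC + MEC = 15 + 2Q.
Set SMC = demand: 15 + 2Q = 69 - 3Q → Q* = 10.8000.
Consumer price on the demand curve at Q*: 69 − 3×10.8000 = 36.6000.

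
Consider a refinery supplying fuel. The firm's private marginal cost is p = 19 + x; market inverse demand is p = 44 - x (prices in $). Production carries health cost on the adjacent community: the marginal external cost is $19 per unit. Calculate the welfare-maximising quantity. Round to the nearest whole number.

x* = 3

Social marginal cost = private MC + MEC = 38 + x.
Set SMC = demand: 38 + x = 44 - x → x* = 3.0000.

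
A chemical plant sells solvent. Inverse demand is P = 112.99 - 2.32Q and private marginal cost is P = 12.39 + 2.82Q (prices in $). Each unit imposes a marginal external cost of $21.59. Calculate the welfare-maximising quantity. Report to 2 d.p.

Q* = 15.37

Social marginal cost = private MC + MEC = 33.98 + 2.82Q.
Set SMC = demand: 33.98 + 2.82Q = 112.99 - 2.32Q → Q* = 15.3716.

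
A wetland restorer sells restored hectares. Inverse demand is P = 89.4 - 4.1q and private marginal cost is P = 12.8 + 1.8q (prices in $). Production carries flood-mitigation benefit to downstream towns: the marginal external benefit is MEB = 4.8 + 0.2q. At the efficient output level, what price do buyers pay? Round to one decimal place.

P = $30.8

Social marginal cost = private MC − MEB = 8.0 + 1.6q.
Set SMC = demand: 8.0 + 1.6q = 89.4 - 4.1q → q* = 14.2807.
Consumer price on the demand curve at q*: 89.4 − 4.1×14.2807 = 30.8491.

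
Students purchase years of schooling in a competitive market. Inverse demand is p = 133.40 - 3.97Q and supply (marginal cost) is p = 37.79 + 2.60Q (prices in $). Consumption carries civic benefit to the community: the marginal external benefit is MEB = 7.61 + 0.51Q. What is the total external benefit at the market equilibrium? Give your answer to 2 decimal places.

Market equilibrium (private): 37.79 + 2.60Q = 133.40 - 3.97Q → Q_m = 14.5525.
Total external benefit = ∫₀^{Q_m} (7.61 + 0.51Q) dQ = 7.61×14.5525 + ½×0.51×14.5525² = 164.7472.

$164.75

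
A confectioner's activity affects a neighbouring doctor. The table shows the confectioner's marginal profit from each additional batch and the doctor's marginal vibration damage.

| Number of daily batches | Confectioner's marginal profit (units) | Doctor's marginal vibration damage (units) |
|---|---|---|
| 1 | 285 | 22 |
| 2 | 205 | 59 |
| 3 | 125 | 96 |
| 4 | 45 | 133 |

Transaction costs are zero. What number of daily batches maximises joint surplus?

Bargaining reaches the level where marginal profit last exceeds marginal vibration damage.
That holds through level 3 (125 ≥ 96) but not at 4 (45 < 133).

3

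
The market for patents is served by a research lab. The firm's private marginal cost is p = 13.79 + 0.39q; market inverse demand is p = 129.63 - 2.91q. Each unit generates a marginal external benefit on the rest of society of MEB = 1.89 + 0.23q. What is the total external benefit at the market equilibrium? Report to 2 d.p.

Market equilibrium (private): 13.79 + 0.39q = 129.63 - 2.91q → q_m = 35.1030.
Total external benefit = ∫₀^{q_m} (1.89 + 0.23q) dq = 1.89×35.1030 + ½×0.23×35.1030² = 208.0500.

208.05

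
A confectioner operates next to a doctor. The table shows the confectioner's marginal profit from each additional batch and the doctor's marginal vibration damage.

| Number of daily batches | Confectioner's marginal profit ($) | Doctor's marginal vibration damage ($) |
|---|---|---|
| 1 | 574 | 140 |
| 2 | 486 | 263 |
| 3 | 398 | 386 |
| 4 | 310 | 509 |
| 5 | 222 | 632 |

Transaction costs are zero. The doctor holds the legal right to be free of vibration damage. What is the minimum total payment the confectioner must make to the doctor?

$789

Efficient level: marginal profit ≥ marginal vibration damage through level 3, so k* = 3.
With the doctor holding the right, the confectioner must at least compensate total damage at k*: 140 + 263 + 386 = 789.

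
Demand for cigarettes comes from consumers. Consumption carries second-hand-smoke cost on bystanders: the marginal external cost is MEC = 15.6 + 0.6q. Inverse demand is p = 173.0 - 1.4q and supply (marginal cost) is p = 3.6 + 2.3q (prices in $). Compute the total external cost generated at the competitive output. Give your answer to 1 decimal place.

$1343.1

Market equilibrium (private): 3.6 + 2.3q = 173.0 - 1.4q → q_m = 45.7838.
Total external cost = ∫₀^{q_m} (15.6 + 0.6q) dq = 15.6×45.7838 + ½×0.6×45.7838² = 1343.0742.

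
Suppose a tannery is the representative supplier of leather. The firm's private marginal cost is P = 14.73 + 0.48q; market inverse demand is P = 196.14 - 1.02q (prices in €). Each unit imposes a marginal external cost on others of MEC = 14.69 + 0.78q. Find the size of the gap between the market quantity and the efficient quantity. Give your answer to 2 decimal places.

Market equilibrium (private): 14.73 + 0.48q = 196.14 - 1.02q → q_m = 120.9400.
Social marginal cost = private MC + MEC = 29.42 + 1.26q.
Set SMC = demand: 29.42 + 1.26q = 196.14 - 1.02q → q* = 73.1228.
Gap = |120.9400 − 73.1228| = 47.8172.

47.82 units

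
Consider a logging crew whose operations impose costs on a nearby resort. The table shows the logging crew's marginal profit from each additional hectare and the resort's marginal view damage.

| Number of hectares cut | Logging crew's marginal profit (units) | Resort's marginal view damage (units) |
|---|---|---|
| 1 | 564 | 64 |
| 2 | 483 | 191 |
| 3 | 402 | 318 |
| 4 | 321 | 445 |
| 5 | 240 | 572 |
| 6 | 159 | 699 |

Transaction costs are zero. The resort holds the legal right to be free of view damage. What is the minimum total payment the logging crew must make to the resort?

Efficient level: marginal profit ≥ marginal view damage through level 3, so k* = 3.
With the resort holding the right, the logging crew must at least compensate total damage at k*: 64 + 191 + 318 = 573.

573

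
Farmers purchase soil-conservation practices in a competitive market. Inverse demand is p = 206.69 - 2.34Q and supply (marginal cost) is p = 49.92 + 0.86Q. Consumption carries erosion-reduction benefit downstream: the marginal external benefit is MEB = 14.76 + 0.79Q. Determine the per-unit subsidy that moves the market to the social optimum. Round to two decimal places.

Social marginal benefit = demand + MEB = 221.45 - 1.55Q.
Set SMB = MC: 221.45 - 1.55Q = 49.92 + 0.86Q → Q* = 71.1743.
The Pigouvian subsidy equals MEB at Q*: 14.76 + 0.79×71.1743 = 70.9877.

subsidy = 70.99 per unit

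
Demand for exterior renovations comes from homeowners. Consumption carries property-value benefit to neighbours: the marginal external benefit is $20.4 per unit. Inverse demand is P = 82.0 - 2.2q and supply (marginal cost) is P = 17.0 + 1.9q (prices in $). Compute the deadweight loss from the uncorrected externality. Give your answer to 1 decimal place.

Market equilibrium (private): 17.0 + 1.9q = 82.0 - 2.2q → q_m = 15.8537.
Social marginal benefit = demand + MEB = 102.4 - 2.2q.
Set SMB = MC: 102.4 - 2.2q = 17.0 + 1.9q → q* = 20.8293.
Between q* and q_m the wedge SMB − MC runs linearly from 0 to MEB(q_m), so the loss is a triangle.
DWL = ½ × 4.9756 × 20.4000 = 50.7511.

DWL = $50.8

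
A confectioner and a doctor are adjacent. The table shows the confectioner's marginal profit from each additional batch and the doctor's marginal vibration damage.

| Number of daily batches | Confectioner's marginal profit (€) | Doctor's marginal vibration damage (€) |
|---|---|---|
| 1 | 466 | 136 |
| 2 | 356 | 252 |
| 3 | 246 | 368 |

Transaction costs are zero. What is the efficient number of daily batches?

Bargaining reaches the level where marginal profit last exceeds marginal vibration damage.
That holds through level 2 (356 ≥ 252) but not at 3 (246 < 368).

2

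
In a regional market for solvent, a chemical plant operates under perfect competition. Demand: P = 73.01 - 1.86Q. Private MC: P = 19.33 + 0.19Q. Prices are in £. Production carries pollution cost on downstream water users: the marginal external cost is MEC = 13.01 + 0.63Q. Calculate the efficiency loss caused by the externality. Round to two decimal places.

DWL = £162.43

Market equilibrium (private): 19.33 + 0.19Q = 73.01 - 1.86Q → Q_m = 26.1854.
Social marginal cost = private MC + MEC = 32.34 + 0.82Q.
Set SMC = demand: 32.34 + 0.82Q = 73.01 - 1.86Q → Q* = 15.1754.
Between Q* and Q_m the wedge SMC − demand runs linearly from 0 to MEC(Q_m), so the loss is a triangle.
DWL = ½ × 11.0100 × 29.5068 = 162.4349.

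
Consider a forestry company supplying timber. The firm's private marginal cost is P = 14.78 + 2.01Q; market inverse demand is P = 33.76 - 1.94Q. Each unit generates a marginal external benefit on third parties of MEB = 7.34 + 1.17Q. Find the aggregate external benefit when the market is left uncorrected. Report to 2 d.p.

48.78

Market equilibrium (private): 14.78 + 2.01Q = 33.76 - 1.94Q → Q_m = 4.8051.
Total external benefit = ∫₀^{Q_m} (7.34 + 1.17Q) dQ = 7.34×4.8051 + ½×1.17×4.8051² = 48.7765.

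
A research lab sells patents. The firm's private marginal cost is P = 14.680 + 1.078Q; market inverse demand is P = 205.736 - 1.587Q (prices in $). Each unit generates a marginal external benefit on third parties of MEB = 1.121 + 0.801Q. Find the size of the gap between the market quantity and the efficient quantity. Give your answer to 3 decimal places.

Market equilibrium (private): 14.680 + 1.078Q = 205.736 - 1.587Q → Q_m = 71.6908.
Social marginal cost = private MC − MEB = 13.559 + 0.277Q.
Set SMC = demand: 13.559 + 0.277Q = 205.736 - 1.587Q → Q* = 103.0992.
Gap = |71.6908 − 103.0992| = 31.4084.

31.408 units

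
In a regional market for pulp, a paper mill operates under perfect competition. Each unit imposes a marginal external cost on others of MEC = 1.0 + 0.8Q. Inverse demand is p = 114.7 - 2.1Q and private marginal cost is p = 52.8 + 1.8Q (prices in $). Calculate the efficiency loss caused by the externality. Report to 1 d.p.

Market equilibrium (private): 52.8 + 1.8Q = 114.7 - 2.1Q → Q_m = 15.8718.
Social marginal cost = private MC + MEC = 53.8 + 2.6Q.
Set SMC = demand: 53.8 + 2.6Q = 114.7 - 2.1Q → Q* = 12.9574.
Height of the DWL triangle at Q_m is SMC(Q_m) − demand(Q_m) = MEC(Q_m) = 13.6974.
DWL = ½ × 2.9144 × 13.6974 = 19.9599.

DWL = $20.0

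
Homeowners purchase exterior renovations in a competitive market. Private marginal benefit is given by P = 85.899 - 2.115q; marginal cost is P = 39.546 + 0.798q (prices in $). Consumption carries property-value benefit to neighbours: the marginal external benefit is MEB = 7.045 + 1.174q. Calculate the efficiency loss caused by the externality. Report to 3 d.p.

Market equilibrium (private): 39.546 + 0.798q = 85.899 - 2.115q → q_m = 15.9125.
Social marginal benefit = demand + MEB = 92.944 - 0.941q.
Set SMB = MC: 92.944 - 0.941q = 39.546 + 0.798q → q* = 30.7062.
The loss is the area between SMB and MC from q* to q_m; with linear curves that's a triangle of height MEB(q_m).
DWL = ½ × 14.7937 × 25.7262 = 190.2928.

DWL = $190.293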